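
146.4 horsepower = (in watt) 1.092e+05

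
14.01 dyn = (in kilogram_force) 1.429e-05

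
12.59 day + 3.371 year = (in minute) 1.79e+06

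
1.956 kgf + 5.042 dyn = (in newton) 19.18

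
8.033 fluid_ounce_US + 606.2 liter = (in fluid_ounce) 2.051e+04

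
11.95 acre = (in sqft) 5.205e+05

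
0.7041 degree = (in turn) 0.001956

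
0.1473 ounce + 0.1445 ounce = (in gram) 8.272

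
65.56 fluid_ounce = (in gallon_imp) 0.4265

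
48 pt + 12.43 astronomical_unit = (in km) 1.86e+09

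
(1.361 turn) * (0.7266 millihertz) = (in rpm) 0.05933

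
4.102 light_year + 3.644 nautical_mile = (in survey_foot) 1.273e+17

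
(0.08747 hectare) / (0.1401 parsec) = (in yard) 2.213e-13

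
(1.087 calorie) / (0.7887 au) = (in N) 3.855e-11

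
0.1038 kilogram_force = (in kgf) 0.1038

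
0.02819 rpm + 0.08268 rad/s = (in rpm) 0.8177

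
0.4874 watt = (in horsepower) 0.0006536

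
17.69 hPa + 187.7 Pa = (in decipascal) 1.957e+04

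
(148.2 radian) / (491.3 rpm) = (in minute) 0.04801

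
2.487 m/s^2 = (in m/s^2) 2.487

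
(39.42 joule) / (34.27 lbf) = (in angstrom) 2.586e+09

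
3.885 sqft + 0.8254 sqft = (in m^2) 0.4376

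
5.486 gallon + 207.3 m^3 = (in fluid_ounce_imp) 7.297e+06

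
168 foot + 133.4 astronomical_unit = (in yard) 2.182e+13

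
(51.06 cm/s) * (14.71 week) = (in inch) 1.788e+08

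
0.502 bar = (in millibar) 502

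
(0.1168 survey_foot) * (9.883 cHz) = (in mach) 1.033e-05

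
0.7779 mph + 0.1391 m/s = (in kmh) 1.753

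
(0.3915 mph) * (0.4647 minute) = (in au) 3.262e-11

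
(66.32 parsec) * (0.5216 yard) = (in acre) 2.412e+14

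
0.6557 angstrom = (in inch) 2.581e-09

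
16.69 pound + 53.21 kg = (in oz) 2144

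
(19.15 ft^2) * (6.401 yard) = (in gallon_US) 2751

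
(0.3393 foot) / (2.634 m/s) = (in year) 1.245e-09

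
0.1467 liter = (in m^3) 0.0001467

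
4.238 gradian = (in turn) 0.0106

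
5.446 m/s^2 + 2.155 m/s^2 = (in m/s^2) 7.601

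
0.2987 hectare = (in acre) 0.7381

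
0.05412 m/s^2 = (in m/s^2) 0.05412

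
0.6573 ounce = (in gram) 18.63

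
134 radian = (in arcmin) 4.607e+05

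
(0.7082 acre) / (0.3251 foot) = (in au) 1.933e-07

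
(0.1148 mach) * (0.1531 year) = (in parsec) 6.116e-09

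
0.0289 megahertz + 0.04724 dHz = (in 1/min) 1.734e+06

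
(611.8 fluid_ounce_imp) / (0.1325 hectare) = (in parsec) 4.252e-22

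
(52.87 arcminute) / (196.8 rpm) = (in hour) 2.073e-07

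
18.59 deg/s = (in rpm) 3.098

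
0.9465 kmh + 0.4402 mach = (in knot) 291.9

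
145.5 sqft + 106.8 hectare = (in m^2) 1.068e+06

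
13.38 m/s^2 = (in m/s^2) 13.38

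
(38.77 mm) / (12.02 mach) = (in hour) 2.631e-09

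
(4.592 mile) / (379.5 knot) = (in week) 6.259e-05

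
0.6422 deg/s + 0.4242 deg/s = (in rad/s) 0.01861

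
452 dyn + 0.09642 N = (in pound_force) 0.02269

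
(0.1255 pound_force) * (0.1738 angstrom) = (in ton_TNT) 2.319e-21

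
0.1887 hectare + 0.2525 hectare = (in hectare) 0.4412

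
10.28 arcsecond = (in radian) 4.984e-05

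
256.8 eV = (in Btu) 3.9e-20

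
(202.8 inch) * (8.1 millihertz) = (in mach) 0.0001225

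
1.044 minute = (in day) 0.000725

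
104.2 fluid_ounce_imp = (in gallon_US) 0.7821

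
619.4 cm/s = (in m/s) 6.194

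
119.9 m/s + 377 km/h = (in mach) 0.6597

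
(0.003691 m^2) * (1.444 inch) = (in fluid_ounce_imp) 4.765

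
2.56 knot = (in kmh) 4.741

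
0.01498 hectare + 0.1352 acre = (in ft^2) 7502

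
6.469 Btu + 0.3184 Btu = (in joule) 7161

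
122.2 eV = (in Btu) 1.856e-20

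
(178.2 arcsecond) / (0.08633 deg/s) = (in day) 6.636e-06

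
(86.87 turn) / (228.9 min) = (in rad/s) 0.03974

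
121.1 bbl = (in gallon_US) 5086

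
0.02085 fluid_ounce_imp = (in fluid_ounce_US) 0.02003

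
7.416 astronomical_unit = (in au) 7.416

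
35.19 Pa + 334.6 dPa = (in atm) 0.0006775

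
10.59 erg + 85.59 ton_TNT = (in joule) 3.581e+11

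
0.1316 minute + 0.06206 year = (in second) 1.957e+06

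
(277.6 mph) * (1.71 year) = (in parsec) 2.169e-07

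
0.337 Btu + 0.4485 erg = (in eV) 2.219e+21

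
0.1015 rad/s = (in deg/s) 5.816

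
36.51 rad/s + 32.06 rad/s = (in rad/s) 68.57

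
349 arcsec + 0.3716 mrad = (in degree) 0.1182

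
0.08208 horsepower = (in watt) 61.21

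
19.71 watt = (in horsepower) 0.02643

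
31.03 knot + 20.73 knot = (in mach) 0.0782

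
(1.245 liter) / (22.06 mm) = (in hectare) 5.644e-06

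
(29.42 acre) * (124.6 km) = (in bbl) 9.331e+10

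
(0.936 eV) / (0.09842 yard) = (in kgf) 1.699e-19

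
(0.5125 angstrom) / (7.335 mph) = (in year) 4.956e-19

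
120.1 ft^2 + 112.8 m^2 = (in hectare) 0.0124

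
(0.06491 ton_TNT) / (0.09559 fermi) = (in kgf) 2.897e+23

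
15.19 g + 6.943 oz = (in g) 212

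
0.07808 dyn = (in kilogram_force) 7.962e-08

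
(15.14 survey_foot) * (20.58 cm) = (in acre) 0.0002347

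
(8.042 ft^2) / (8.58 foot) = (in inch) 11.25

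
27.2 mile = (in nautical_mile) 23.64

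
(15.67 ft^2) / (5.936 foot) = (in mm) 804.6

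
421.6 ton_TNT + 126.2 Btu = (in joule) 1.764e+12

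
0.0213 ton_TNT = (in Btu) 8.447e+04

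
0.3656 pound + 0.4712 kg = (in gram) 637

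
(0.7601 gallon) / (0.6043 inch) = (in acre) 4.632e-05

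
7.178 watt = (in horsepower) 0.009626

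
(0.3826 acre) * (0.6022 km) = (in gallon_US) 2.463e+08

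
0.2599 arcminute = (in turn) 1.203e-05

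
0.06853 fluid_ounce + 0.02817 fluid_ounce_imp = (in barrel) 1.778e-05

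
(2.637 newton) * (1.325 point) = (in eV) 7.693e+15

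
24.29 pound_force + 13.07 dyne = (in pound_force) 24.29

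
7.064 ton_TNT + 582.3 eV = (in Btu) 2.801e+07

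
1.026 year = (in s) 3.236e+07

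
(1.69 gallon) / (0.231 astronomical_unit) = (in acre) 4.575e-17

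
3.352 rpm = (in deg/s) 20.11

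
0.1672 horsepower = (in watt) 124.7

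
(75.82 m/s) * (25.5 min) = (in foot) 3.806e+05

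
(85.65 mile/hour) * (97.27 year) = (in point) 3.329e+14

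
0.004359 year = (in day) 1.591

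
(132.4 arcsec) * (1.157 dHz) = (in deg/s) 0.004255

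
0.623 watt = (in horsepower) 0.0008355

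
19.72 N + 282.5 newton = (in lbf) 67.94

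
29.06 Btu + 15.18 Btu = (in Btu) 44.24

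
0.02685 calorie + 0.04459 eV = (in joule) 0.1123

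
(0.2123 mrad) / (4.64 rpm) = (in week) 7.224e-10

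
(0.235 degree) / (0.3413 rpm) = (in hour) 3.188e-05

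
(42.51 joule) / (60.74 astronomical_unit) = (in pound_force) 1.052e-12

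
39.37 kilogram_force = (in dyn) 3.861e+07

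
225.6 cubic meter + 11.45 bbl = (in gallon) 6.008e+04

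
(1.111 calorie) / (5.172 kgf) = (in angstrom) 9.165e+08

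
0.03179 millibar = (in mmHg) 0.02384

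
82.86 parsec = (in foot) 8.388e+18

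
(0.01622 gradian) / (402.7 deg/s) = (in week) 5.994e-11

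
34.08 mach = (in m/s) 1.16e+04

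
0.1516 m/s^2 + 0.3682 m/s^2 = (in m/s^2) 0.5198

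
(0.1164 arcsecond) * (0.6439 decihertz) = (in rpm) 3.47e-07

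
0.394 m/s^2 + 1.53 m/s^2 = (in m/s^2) 1.924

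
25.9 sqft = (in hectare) 0.0002406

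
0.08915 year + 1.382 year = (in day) 537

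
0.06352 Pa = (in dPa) 0.6352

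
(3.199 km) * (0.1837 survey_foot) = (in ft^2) 1928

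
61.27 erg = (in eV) 3.824e+13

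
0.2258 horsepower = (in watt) 168.4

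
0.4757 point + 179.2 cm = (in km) 0.001792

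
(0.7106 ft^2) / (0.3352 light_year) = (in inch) 8.196e-16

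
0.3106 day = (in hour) 7.454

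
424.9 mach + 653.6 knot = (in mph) 3.244e+05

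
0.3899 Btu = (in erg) 4.114e+09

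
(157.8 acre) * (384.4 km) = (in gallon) 6.485e+13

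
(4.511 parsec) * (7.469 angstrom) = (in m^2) 1.04e+08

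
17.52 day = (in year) 0.048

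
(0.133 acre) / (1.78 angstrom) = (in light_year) 0.0003196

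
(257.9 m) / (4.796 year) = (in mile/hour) 3.814e-06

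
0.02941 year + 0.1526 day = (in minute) 1.568e+04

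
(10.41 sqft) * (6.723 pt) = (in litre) 2.294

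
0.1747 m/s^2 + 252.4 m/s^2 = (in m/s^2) 252.6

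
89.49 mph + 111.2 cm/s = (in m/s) 41.12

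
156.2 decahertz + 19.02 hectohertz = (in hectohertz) 34.64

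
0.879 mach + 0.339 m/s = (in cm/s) 2.996e+04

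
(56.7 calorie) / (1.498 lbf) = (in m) 35.6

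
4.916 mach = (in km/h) 6026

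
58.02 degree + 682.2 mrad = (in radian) 1.695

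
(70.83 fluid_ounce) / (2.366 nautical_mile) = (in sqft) 5.146e-06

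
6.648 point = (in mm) 2.345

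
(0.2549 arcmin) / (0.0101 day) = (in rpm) 8.114e-07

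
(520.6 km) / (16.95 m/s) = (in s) 3.071e+04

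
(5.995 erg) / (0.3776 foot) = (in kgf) 5.312e-07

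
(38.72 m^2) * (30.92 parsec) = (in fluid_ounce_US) 1.249e+24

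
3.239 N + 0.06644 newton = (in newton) 3.305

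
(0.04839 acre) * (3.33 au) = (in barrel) 6.136e+14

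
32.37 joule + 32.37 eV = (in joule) 32.37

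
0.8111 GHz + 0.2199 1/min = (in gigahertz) 0.8111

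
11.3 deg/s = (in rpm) 1.883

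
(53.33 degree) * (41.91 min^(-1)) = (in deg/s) 37.25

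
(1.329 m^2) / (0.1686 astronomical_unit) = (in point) 1.494e-07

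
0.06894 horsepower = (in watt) 51.41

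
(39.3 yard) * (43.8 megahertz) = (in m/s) 1.574e+09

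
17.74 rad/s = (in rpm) 169.4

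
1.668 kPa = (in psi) 0.2419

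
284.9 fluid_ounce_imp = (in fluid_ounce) 273.7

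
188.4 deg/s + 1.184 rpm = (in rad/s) 3.412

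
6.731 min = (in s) 403.9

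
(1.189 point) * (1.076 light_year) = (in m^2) 4.27e+12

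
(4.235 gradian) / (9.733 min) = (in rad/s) 0.0001139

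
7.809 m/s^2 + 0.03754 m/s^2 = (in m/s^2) 7.847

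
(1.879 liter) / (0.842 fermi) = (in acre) 5.514e+08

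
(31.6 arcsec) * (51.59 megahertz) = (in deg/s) 4.528e+05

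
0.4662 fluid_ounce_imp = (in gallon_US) 0.003499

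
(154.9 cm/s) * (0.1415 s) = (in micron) 2.192e+05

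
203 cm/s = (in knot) 3.946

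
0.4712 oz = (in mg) 1.336e+04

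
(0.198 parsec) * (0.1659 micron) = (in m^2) 1.014e+09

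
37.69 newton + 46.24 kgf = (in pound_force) 110.4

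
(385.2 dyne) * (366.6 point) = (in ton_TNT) 1.191e-13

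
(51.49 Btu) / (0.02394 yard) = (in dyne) 2.482e+11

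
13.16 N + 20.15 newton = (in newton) 33.31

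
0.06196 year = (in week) 3.231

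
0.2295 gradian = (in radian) 0.003605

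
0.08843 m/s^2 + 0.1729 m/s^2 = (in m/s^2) 0.2613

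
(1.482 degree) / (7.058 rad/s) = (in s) 0.003665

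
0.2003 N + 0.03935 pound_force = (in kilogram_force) 0.03827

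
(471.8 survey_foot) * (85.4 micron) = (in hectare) 1.228e-06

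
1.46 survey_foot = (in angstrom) 4.45e+09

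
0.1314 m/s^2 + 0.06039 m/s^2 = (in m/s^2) 0.1918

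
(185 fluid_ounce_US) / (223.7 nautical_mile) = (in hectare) 1.321e-12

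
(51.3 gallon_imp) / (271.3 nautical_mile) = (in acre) 1.147e-10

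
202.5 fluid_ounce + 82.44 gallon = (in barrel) 2.001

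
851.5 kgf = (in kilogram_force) 851.5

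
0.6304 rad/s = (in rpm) 6.02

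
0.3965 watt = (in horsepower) 0.0005317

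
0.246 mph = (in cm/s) 11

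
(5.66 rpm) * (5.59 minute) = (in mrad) 1.988e+05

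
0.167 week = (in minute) 1683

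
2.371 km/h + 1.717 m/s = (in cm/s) 237.6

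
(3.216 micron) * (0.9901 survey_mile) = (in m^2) 0.005124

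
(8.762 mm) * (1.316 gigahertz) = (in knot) 2.241e+07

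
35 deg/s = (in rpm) 5.833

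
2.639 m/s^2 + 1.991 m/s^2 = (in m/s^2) 4.63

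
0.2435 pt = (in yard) 9.394e-05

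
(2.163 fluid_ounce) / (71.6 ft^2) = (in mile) 5.975e-09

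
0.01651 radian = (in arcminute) 56.76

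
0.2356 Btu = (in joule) 248.6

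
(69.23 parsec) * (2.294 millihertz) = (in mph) 1.096e+16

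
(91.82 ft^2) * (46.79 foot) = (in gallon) 3.214e+04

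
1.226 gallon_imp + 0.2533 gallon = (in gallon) 1.726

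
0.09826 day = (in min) 141.5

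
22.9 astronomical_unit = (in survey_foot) 1.124e+13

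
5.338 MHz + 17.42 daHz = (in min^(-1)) 3.203e+08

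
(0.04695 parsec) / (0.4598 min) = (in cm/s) 5.251e+15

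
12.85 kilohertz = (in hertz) 1.285e+04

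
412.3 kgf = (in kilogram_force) 412.3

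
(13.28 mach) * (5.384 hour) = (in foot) 2.875e+08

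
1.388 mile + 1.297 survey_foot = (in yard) 2443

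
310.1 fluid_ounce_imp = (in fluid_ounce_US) 297.9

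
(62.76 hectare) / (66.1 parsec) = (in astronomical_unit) 2.057e-24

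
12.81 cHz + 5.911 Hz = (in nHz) 6.039e+09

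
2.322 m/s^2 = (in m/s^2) 2.322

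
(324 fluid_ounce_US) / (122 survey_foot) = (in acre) 6.367e-08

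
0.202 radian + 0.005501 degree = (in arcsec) 4.169e+04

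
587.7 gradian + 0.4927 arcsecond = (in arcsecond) 1.904e+06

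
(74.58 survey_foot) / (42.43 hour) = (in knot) 0.0002893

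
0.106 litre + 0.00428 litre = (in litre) 0.1103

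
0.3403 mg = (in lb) 7.502e-07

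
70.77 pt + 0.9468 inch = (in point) 138.9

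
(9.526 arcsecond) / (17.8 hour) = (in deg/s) 4.129e-08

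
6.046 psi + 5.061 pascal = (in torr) 312.7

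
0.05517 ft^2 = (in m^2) 0.005125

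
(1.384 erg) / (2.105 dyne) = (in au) 4.395e-14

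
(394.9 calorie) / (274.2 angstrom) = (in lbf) 1.355e+10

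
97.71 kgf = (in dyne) 9.582e+07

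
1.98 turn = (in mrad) 1.244e+04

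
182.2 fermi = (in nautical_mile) 9.838e-17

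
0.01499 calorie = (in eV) 3.915e+17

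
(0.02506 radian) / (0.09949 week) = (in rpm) 3.977e-06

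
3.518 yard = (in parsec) 1.043e-16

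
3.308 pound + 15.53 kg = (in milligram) 1.703e+07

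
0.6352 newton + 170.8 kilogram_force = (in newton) 1676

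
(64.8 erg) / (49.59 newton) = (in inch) 5.145e-06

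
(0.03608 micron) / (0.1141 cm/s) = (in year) 1.003e-12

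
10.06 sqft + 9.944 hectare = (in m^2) 9.944e+04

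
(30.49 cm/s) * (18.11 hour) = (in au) 1.329e-07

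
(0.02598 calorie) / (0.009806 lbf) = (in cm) 249.2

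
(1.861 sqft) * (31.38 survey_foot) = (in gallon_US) 436.8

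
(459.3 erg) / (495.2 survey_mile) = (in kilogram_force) 5.877e-12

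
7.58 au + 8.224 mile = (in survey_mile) 7.046e+08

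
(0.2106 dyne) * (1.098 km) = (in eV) 1.443e+16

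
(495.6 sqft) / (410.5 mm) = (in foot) 368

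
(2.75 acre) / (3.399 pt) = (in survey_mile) 5767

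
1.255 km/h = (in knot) 0.6776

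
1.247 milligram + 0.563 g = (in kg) 0.0005642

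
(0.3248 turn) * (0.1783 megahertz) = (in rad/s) 3.639e+05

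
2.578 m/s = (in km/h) 9.281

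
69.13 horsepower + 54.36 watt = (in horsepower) 69.2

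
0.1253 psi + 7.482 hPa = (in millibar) 16.12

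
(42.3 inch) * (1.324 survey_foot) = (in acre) 0.0001071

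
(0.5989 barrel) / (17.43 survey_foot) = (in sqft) 0.1929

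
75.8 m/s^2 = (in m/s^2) 75.8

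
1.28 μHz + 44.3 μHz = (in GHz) 4.558e-14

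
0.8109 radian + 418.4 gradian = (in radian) 7.383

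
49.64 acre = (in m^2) 2.009e+05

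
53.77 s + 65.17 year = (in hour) 5.709e+05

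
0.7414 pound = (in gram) 336.3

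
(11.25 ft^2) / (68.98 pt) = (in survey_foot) 140.9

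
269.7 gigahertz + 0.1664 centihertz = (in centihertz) 2.697e+13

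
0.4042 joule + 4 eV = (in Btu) 0.0003831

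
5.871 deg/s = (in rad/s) 0.1025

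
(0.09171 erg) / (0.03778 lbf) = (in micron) 0.05457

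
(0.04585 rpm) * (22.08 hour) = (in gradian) 2.43e+04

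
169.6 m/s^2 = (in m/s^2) 169.6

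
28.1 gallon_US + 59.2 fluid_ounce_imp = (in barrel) 0.6796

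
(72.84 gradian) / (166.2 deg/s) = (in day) 4.565e-06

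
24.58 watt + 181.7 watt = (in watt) 206.3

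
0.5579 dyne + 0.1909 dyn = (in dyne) 0.7488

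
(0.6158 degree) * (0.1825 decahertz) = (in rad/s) 0.01961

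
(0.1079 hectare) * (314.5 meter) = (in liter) 3.393e+08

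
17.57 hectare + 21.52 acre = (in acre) 64.94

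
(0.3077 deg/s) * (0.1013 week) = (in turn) 52.37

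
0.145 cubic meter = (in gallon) 38.3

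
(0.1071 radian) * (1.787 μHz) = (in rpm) 1.828e-06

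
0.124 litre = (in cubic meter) 0.000124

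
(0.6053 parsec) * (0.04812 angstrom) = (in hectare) 8.988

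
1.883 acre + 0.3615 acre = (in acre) 2.244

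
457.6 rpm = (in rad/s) 47.92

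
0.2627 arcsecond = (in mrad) 0.001274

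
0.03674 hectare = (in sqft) 3955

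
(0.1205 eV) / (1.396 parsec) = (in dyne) 4.482e-32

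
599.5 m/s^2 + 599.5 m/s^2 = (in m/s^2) 1199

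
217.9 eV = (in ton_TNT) 8.344e-27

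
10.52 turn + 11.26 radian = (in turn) 12.31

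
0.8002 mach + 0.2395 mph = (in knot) 529.8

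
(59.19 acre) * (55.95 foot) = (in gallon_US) 1.079e+09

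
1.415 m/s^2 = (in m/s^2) 1.415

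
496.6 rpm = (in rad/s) 52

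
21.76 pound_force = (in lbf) 21.76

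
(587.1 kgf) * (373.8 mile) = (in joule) 3.464e+09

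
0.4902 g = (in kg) 0.0004902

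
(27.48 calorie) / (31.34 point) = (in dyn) 1.04e+09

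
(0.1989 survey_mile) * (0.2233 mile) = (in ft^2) 1.238e+06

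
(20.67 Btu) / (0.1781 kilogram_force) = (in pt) 3.539e+07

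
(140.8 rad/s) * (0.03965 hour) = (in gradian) 1.279e+06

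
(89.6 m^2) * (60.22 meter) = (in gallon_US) 1.425e+06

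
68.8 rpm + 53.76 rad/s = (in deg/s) 3493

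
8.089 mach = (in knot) 5354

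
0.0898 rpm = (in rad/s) 0.009404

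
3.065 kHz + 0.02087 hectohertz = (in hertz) 3067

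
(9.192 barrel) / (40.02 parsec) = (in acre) 2.924e-22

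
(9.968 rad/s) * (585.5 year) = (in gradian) 1.172e+13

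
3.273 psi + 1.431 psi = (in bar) 0.3243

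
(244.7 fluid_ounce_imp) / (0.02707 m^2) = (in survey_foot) 0.8427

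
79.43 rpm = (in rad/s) 8.318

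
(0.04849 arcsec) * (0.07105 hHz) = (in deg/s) 9.57e-05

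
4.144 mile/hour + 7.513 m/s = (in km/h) 33.72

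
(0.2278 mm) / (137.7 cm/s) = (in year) 5.246e-12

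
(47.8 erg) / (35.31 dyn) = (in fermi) 1.354e+13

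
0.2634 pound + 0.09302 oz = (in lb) 0.2692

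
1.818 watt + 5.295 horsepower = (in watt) 3950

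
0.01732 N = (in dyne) 1732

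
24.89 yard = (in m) 22.76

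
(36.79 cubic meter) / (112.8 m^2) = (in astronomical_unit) 2.18e-12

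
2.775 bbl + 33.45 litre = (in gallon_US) 125.4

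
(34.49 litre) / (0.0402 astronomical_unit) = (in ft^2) 6.173e-11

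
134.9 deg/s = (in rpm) 22.48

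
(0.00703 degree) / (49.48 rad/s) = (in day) 2.87e-11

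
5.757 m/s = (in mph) 12.88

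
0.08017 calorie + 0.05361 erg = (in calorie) 0.08017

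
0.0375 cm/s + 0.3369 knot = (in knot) 0.3376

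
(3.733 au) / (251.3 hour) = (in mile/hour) 1.381e+06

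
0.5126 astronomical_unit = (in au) 0.5126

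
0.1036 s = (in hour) 2.878e-05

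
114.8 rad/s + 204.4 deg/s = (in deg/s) 6782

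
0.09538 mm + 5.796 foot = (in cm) 176.7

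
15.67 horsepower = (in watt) 1.169e+04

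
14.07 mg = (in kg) 1.407e-05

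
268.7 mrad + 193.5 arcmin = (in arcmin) 1117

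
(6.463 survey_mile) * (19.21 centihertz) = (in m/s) 1998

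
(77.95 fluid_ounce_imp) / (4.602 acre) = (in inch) 4.682e-06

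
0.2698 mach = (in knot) 178.6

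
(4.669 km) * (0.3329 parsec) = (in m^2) 4.796e+19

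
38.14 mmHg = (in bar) 0.05085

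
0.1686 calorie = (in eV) 4.403e+18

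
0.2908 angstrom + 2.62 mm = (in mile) 1.628e-06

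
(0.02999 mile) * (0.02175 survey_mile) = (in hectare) 0.1689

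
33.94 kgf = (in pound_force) 74.82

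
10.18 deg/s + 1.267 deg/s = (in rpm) 1.908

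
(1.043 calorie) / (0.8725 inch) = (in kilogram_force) 20.08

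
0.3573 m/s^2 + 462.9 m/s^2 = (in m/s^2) 463.3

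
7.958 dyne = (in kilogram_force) 8.115e-06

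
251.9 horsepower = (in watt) 1.878e+05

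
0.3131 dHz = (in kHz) 3.131e-05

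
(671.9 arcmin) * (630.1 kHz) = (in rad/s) 1.232e+05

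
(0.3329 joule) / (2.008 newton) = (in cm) 16.58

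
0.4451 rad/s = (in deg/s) 25.5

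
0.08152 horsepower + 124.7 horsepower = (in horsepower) 124.8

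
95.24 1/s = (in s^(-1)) 95.24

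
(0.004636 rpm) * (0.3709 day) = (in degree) 891.4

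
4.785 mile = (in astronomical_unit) 5.148e-08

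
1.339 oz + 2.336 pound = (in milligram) 1.098e+06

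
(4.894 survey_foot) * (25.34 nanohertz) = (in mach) 1.11e-10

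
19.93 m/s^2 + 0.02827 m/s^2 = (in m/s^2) 19.96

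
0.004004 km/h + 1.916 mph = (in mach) 0.002519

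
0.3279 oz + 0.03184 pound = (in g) 23.74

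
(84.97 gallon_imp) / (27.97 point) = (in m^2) 39.15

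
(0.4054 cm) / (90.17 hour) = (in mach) 3.668e-11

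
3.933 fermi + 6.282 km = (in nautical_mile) 3.392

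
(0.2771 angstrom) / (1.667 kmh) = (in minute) 9.974e-13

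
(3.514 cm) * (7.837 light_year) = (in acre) 6.438e+11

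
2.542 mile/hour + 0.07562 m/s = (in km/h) 4.363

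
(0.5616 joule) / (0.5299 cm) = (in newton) 106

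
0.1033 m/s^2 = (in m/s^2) 0.1033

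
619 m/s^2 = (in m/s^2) 619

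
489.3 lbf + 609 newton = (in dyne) 2.786e+08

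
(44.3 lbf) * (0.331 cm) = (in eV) 4.071e+18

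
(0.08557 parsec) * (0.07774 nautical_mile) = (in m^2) 3.802e+17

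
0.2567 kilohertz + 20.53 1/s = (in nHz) 2.772e+11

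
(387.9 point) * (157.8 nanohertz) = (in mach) 6.342e-11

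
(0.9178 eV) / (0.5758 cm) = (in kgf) 2.604e-18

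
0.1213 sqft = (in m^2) 0.01127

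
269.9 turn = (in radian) 1696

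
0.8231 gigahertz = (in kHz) 8.231e+05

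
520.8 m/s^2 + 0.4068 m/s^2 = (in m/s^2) 521.2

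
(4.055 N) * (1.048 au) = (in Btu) 6.026e+08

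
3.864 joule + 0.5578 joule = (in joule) 4.422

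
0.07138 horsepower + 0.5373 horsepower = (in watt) 453.9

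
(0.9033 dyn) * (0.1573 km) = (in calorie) 0.0003396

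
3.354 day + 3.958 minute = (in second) 2.9e+05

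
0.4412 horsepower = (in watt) 329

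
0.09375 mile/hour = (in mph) 0.09375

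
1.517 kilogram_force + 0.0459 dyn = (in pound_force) 3.344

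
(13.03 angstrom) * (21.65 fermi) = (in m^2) 2.821e-23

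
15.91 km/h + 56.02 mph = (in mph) 65.91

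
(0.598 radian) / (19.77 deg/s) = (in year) 5.496e-08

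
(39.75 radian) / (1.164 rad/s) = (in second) 34.15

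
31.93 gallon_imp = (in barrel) 0.913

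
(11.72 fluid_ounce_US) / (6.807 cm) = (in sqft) 0.05481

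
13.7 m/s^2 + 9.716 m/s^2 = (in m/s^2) 23.42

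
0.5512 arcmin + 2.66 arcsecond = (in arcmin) 0.5955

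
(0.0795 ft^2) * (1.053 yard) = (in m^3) 0.007112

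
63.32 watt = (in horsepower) 0.08491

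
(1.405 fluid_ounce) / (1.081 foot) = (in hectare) 1.261e-08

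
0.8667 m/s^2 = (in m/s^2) 0.8667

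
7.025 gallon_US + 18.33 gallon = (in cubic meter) 0.09598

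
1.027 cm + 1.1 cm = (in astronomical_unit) 1.422e-13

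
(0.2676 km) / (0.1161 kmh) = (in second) 8298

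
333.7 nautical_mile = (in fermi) 6.18e+20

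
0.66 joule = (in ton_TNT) 1.577e-10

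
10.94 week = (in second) 6.617e+06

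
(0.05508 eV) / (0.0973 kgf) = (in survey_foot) 3.034e-20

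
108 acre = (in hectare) 43.71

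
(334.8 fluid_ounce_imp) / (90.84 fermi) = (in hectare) 1.047e+07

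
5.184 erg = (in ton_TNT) 1.239e-16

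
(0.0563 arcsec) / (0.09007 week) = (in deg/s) 2.871e-10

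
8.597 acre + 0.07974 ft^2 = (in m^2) 3.479e+04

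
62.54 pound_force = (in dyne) 2.782e+07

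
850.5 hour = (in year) 0.09709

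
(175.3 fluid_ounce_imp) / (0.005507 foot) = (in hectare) 0.0002967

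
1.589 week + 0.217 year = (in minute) 1.301e+05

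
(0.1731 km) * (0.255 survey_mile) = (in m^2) 7.104e+04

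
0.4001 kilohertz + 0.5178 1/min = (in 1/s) 400.1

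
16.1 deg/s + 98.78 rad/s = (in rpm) 946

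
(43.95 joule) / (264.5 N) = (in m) 0.1662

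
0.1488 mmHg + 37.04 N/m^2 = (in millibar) 0.5688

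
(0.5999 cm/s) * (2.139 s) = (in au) 8.578e-14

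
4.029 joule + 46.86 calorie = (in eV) 1.249e+21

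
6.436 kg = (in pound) 14.19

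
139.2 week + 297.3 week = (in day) 3056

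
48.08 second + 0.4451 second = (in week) 8.023e-05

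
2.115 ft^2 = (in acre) 4.855e-05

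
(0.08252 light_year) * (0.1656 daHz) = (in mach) 3.797e+12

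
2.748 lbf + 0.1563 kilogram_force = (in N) 13.76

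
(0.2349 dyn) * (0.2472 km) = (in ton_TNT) 1.388e-13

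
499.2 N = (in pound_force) 112.2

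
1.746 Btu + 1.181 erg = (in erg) 1.842e+10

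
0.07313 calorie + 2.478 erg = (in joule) 0.306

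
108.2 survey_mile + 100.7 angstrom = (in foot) 5.713e+05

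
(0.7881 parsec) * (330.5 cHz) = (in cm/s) 8.037e+18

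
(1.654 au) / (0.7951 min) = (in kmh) 1.867e+10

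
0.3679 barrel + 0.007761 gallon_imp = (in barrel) 0.3681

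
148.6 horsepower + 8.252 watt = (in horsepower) 148.6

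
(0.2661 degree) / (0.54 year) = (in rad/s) 2.727e-10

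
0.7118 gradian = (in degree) 0.6406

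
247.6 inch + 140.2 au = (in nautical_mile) 1.132e+10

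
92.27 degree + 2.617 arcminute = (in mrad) 1611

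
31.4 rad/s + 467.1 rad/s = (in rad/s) 498.5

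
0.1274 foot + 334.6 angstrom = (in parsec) 1.258e-18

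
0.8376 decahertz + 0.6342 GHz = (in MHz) 634.2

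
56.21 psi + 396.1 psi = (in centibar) 3119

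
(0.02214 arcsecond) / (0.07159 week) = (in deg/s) 1.42e-10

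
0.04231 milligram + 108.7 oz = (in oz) 108.7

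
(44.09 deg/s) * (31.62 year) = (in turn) 1.221e+08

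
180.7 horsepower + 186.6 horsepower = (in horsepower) 367.3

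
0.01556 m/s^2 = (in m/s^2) 0.01556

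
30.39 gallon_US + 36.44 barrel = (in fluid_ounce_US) 1.998e+05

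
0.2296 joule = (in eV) 1.433e+18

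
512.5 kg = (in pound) 1130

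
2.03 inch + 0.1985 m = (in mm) 250.1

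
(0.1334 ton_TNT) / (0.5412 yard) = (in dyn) 1.128e+14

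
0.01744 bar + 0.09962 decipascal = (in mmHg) 13.08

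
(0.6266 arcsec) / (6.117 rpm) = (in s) 4.742e-06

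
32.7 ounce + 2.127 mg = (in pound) 2.044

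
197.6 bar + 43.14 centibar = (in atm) 195.4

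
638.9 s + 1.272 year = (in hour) 1.114e+04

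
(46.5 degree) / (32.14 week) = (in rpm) 3.987e-07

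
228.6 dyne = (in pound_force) 0.0005139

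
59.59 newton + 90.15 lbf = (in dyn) 4.606e+07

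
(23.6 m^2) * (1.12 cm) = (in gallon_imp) 58.14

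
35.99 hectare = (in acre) 88.93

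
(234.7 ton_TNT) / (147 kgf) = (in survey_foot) 2.235e+09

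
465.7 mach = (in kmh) 5.709e+05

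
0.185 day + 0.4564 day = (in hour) 15.39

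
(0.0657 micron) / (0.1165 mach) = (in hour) 4.601e-13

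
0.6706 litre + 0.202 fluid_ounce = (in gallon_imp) 0.1488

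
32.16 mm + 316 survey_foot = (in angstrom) 9.635e+11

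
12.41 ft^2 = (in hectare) 0.0001153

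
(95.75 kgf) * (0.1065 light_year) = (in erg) 9.461e+24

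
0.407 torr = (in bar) 0.0005426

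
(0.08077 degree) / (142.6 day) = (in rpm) 1.093e-09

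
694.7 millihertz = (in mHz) 694.7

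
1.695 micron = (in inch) 6.673e-05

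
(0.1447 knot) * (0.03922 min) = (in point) 496.6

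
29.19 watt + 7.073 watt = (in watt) 36.26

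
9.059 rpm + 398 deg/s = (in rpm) 75.39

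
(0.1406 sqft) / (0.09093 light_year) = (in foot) 4.982e-17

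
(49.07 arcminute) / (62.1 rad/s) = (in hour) 6.385e-08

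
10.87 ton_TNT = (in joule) 4.548e+10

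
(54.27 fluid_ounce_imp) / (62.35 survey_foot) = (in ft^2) 0.0008734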